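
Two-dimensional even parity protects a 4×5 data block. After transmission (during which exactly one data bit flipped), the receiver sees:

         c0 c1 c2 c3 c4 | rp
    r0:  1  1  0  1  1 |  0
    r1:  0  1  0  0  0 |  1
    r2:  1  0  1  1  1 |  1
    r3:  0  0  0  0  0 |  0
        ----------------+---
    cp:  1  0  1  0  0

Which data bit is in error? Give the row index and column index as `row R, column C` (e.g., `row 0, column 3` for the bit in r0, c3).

Recompute each row's even parity and compare to rp:
  r0: data parity 0, sent rp 0 → ok
  r1: data parity 1, sent rp 1 → ok
  r2: data parity 0, sent rp 1 → mismatch
  r3: data parity 0, sent rp 0 → ok
Recompute each column's even parity and compare to cp:
  c0: data parity 0, sent cp 1 → mismatch
  c1: data parity 0, sent cp 0 → ok
  c2: data parity 1, sent cp 1 → ok
  c3: data parity 0, sent cp 0 → ok
  c4: data parity 0, sent cp 0 → ok
Exactly one row (r2) and one column (c0) fail → the flipped bit is at their intersection.

row 2, column 0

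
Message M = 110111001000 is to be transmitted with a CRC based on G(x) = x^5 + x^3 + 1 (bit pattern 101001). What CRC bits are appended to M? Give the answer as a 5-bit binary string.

Append 5 zeros: 11011100100000000. Divide by 101001 (XOR where the leading bit is 1):
  pos 0: 110111 XOR 101001 = 011110
  pos 1: 111100 XOR 101001 = 010101
  pos 2: 101010 XOR 101001 = 000011
  pos 6: 111000 XOR 101001 = 010001
  pos 7: 100010 XOR 101001 = 001011
  pos 9: 101100 XOR 101001 = 000101
Remainder (last 5 bits) = 10100. This is the CRC / FCS.

10100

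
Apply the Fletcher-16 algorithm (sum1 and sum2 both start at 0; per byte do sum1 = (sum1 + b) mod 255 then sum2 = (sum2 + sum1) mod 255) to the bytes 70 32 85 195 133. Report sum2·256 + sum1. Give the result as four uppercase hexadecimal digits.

EC05

Running sums (mod 255):
  after byte 0 (70): sum1=70, sum2=70
  after byte 1 (32): sum1=102, sum2=172
  after byte 2 (85): sum1=187, sum2=104
  after byte 3 (195): sum1=127, sum2=231
  after byte 4 (133): sum1=5, sum2=236
Checksum = sum2·256 + sum1 = 236·256 + 5 = 60421 = 0xEC05.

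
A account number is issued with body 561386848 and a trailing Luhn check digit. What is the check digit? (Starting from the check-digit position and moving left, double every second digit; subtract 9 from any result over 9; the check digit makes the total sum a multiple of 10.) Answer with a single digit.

7

Partial digits right→left: 8 4 8 6 8 3 1 6 5
Double every second digit counting from the check-digit position (so the 1st, 3rd, 5th, ... of the partial from the right).
  doubled (with −9 where >9): 7 7 7 2 1 → sum 24
  kept as-is: 4 6 3 6 → sum 19
Total = 24 + 19 = 43.
Check digit = (10 − (43 mod 10)) mod 10 = 7.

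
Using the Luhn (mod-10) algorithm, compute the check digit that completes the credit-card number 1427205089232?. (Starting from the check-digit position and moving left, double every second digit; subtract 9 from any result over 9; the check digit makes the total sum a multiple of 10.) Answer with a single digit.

1

Partial digits right→left: 2 3 2 9 8 0 5 0 2 7 2 4 1
Double every second digit counting from the check-digit position (so the 1st, 3rd, 5th, ... of the partial from the right).
  doubled (with −9 where >9): 4 4 7 1 4 4 2 → sum 26
  kept as-is: 3 9 0 0 7 4 → sum 23
Total = 26 + 23 = 49.
Check digit = (10 − (49 mod 10)) mod 10 = 1.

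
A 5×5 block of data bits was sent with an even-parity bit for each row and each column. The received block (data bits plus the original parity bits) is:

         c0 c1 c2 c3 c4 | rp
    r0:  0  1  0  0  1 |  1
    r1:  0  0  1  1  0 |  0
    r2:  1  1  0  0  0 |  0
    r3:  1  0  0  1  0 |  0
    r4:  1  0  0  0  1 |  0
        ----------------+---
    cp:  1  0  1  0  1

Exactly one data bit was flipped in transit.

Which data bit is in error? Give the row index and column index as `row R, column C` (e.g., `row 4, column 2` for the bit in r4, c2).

Recompute each row's even parity and compare to rp:
  r0: data parity 0, sent rp 1 → mismatch
  r1: data parity 0, sent rp 0 → ok
  r2: data parity 0, sent rp 0 → ok
  r3: data parity 0, sent rp 0 → ok
  r4: data parity 0, sent rp 0 → ok
Recompute each column's even parity and compare to cp:
  c0: data parity 1, sent cp 1 → ok
  c1: data parity 0, sent cp 0 → ok
  c2: data parity 1, sent cp 1 → ok
  c3: data parity 0, sent cp 0 → ok
  c4: data parity 0, sent cp 1 → mismatch
Exactly one row (r0) and one column (c4) fail → the flipped bit is at their intersection.

row 0, column 4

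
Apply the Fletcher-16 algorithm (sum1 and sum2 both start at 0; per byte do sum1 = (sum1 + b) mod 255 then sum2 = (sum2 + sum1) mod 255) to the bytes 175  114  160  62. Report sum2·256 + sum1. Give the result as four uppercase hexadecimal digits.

Running sums (mod 255):
  after byte 0 (175): sum1=175, sum2=175
  after byte 1 (114): sum1=34, sum2=209
  after byte 2 (160): sum1=194, sum2=148
  after byte 3 (62): sum1=1, sum2=149
Checksum = sum2·256 + sum1 = 149·256 + 1 = 38145 = 0x9501.

9501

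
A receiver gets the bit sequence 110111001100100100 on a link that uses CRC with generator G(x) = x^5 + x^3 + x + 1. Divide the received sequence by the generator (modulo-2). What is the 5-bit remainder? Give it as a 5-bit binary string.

Modulo-2 division of 110111001100100100 by 101011:
  pos 0: 110111 XOR 101011 = 011100
  pos 1: 111000 XOR 101011 = 010011
  pos 2: 100110 XOR 101011 = 001101
  pos 4: 110111 XOR 101011 = 011100
  pos 5: 111000 XOR 101011 = 010011
  pos 6: 100110 XOR 101011 = 001101
  pos 8: 110110 XOR 101011 = 011101
  pos 9: 111010 XOR 101011 = 010001
  pos 10: 100011 XOR 101011 = 001000
  pos 12: 100000 XOR 101011 = 001011
Remainder = 01011 (nonzero — an error is detected).

01011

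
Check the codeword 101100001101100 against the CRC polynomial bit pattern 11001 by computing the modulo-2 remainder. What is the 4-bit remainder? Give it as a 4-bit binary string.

1010

Modulo-2 division of 101100001101100 by 11001:
  pos 0: 10110 XOR 11001 = 01111
  pos 1: 11110 XOR 11001 = 00111
  pos 3: 11100 XOR 11001 = 00101
  pos 5: 10111 XOR 11001 = 01110
  pos 6: 11100 XOR 11001 = 00101
  pos 8: 10111 XOR 11001 = 01110
  pos 9: 11100 XOR 11001 = 00101
Remainder = 1010 (nonzero — an error is detected).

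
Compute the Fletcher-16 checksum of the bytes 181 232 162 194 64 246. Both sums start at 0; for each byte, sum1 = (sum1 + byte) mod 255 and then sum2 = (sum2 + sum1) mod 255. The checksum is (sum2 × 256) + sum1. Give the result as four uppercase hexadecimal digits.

Running sums (mod 255):
  after byte 0 (181): sum1=181, sum2=181
  after byte 1 (232): sum1=158, sum2=84
  after byte 2 (162): sum1=65, sum2=149
  after byte 3 (194): sum1=4, sum2=153
  after byte 4 (64): sum1=68, sum2=221
  after byte 5 (246): sum1=59, sum2=25
Checksum = sum2·256 + sum1 = 25·256 + 59 = 6459 = 0x193B.

193B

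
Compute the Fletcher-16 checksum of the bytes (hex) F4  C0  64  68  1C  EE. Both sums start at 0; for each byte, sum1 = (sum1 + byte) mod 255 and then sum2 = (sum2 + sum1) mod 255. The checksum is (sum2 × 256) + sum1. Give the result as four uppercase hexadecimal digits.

Running sums (mod 255):
  after byte 0 (F4): sum1=244, sum2=244
  after byte 1 (C0): sum1=181, sum2=170
  after byte 2 (64): sum1=26, sum2=196
  after byte 3 (68): sum1=130, sum2=71
  after byte 4 (1C): sum1=158, sum2=229
  after byte 5 (EE): sum1=141, sum2=115
Checksum = sum2·256 + sum1 = 115·256 + 141 = 29581 = 0x738D.

738D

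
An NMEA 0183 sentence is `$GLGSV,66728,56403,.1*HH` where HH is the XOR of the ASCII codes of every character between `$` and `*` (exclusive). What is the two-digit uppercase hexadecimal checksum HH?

73

XOR the ASCII codes of the payload characters:
  'G' = 0x47 → acc = 0x47
  'L' = 0x4C → acc = 0x0B
  'G' = 0x47 → acc = 0x4C
  'S' = 0x53 → acc = 0x1F
  'V' = 0x56 → acc = 0x49
  ',' = 0x2C → acc = 0x65
  '6' = 0x36 → acc = 0x53
  '6' = 0x36 → acc = 0x65
  '7' = 0x37 → acc = 0x52
  '2' = 0x32 → acc = 0x60
  '8' = 0x38 → acc = 0x58
  ',' = 0x2C → acc = 0x74
  '5' = 0x35 → acc = 0x41
  '6' = 0x36 → acc = 0x77
  '4' = 0x34 → acc = 0x43
  '0' = 0x30 → acc = 0x73
  '3' = 0x33 → acc = 0x40
  ',' = 0x2C → acc = 0x6C
  '.' = 0x2E → acc = 0x42
  '1' = 0x31 → acc = 0x73
Checksum = 0x73.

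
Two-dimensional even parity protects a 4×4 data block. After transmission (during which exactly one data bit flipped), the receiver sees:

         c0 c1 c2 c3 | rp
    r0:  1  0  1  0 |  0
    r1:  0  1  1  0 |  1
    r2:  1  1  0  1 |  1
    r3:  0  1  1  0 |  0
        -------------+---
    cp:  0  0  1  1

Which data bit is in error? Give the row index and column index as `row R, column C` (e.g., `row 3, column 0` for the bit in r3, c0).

row 1, column 1

Recompute each row's even parity and compare to rp:
  r0: data parity 0, sent rp 0 → ok
  r1: data parity 0, sent rp 1 → mismatch
  r2: data parity 1, sent rp 1 → ok
  r3: data parity 0, sent rp 0 → ok
Recompute each column's even parity and compare to cp:
  c0: data parity 0, sent cp 0 → ok
  c1: data parity 1, sent cp 0 → mismatch
  c2: data parity 1, sent cp 1 → ok
  c3: data parity 1, sent cp 1 → ok
Exactly one row (r1) and one column (c1) fail → the flipped bit is at their intersection.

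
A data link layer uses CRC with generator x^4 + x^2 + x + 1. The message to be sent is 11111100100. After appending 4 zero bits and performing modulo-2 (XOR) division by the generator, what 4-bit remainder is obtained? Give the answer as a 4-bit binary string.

0100

Append 4 zeros: 111111001000000. Divide by 10111 (XOR where the leading bit is 1):
  pos 0: 11111 XOR 10111 = 01000
  pos 1: 10001 XOR 10111 = 00110
  pos 3: 11000 XOR 10111 = 01111
  pos 4: 11111 XOR 10111 = 01000
  pos 5: 10000 XOR 10111 = 00111
  pos 7: 11100 XOR 10111 = 01011
  pos 8: 10110 XOR 10111 = 00001
Remainder (last 4 bits) = 0100. This is the CRC / FCS.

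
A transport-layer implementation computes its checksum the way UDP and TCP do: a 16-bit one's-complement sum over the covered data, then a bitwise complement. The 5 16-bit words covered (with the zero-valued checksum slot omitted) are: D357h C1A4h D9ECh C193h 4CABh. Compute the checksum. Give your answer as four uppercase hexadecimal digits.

82D7

One's-complement addition (fold any carry out of bit 15 back into bit 0):
  0xD357 + 0xC1A4 = 0x194FB → wrap carry → 0x94FC
  0x94FC + 0xD9EC = 0x16EE8 → wrap carry → 0x6EE9
  0x6EE9 + 0xC193 = 0x1307C → wrap carry → 0x307D
  0x307D + 0x4CAB = 0x07D28
One's-complement sum = 0x7D28.
Checksum = ~0x7D28 & 0xFFFF = 0x82D7.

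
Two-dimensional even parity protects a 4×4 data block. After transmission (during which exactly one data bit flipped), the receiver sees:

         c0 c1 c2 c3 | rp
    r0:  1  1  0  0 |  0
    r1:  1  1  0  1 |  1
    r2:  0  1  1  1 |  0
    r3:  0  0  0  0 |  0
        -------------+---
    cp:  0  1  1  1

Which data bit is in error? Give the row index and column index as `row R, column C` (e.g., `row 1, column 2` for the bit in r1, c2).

row 2, column 3

Recompute each row's even parity and compare to rp:
  r0: data parity 0, sent rp 0 → ok
  r1: data parity 1, sent rp 1 → ok
  r2: data parity 1, sent rp 0 → mismatch
  r3: data parity 0, sent rp 0 → ok
Recompute each column's even parity and compare to cp:
  c0: data parity 0, sent cp 0 → ok
  c1: data parity 1, sent cp 1 → ok
  c2: data parity 1, sent cp 1 → ok
  c3: data parity 0, sent cp 1 → mismatch
Exactly one row (r2) and one column (c3) fail → the flipped bit is at their intersection.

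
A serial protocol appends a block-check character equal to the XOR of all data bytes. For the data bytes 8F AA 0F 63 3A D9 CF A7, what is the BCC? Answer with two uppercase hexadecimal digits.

XOR the bytes together:
  start with 0x8F
  0x8F ⊕ 0xAA = 0x25
  0x25 ⊕ 0x0F = 0x2A
  0x2A ⊕ 0x63 = 0x49
  0x49 ⊕ 0x3A = 0x73
  0x73 ⊕ 0xD9 = 0xAA
  0xAA ⊕ 0xCF = 0x65
  0x65 ⊕ 0xA7 = 0xC2

C2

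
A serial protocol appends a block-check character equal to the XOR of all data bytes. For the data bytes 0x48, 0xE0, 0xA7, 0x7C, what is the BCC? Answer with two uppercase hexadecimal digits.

73

XOR the bytes together:
  start with 0x48
  0x48 ⊕ 0xE0 = 0xA8
  0xA8 ⊕ 0xA7 = 0x0F
  0x0F ⊕ 0x7C = 0x73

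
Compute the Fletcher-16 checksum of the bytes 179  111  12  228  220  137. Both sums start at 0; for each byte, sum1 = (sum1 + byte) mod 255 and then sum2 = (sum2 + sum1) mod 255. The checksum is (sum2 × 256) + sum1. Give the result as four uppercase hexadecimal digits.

Running sums (mod 255):
  after byte 0 (179): sum1=179, sum2=179
  after byte 1 (111): sum1=35, sum2=214
  after byte 2 (12): sum1=47, sum2=6
  after byte 3 (228): sum1=20, sum2=26
  after byte 4 (220): sum1=240, sum2=11
  after byte 5 (137): sum1=122, sum2=133
Checksum = sum2·256 + sum1 = 133·256 + 122 = 34170 = 0x857A.

857A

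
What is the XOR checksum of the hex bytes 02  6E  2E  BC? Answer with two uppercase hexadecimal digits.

XOR the bytes together:
  start with 0x02
  0x02 ⊕ 0x6E = 0x6C
  0x6C ⊕ 0x2E = 0x42
  0x42 ⊕ 0xBC = 0xFE

FE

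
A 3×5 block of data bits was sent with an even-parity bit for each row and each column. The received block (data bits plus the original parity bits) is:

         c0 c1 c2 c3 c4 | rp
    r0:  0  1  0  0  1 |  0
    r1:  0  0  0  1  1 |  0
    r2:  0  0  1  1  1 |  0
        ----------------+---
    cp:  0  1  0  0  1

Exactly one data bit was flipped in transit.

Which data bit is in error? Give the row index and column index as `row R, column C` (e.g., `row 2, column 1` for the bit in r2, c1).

row 2, column 2

Recompute each row's even parity and compare to rp:
  r0: data parity 0, sent rp 0 → ok
  r1: data parity 0, sent rp 0 → ok
  r2: data parity 1, sent rp 0 → mismatch
Recompute each column's even parity and compare to cp:
  c0: data parity 0, sent cp 0 → ok
  c1: data parity 1, sent cp 1 → ok
  c2: data parity 1, sent cp 0 → mismatch
  c3: data parity 0, sent cp 0 → ok
  c4: data parity 1, sent cp 1 → ok
Exactly one row (r2) and one column (c2) fail → the flipped bit is at their intersection.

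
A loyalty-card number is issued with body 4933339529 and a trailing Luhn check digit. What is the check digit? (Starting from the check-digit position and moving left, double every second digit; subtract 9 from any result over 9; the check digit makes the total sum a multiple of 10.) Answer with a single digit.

8

Partial digits right→left: 9 2 5 9 3 3 3 3 9 4
Double every second digit counting from the check-digit position (so the 1st, 3rd, 5th, ... of the partial from the right).
  doubled (with −9 where >9): 9 1 6 6 9 → sum 31
  kept as-is: 2 9 3 3 4 → sum 21
Total = 31 + 21 = 52.
Check digit = (10 − (52 mod 10)) mod 10 = 8.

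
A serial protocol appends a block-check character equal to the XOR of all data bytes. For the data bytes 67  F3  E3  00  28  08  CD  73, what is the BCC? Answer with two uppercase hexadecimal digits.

XOR the bytes together:
  start with 0x67
  0x67 ⊕ 0xF3 = 0x94
  0x94 ⊕ 0xE3 = 0x77
  0x77 ⊕ 0x00 = 0x77
  0x77 ⊕ 0x28 = 0x5F
  0x5F ⊕ 0x08 = 0x57
  0x57 ⊕ 0xCD = 0x9A
  0x9A ⊕ 0x73 = 0xE9

E9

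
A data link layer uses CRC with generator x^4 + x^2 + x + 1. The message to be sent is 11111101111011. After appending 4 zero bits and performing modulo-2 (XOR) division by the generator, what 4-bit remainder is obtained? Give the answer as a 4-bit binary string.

1100

Append 4 zeros: 111111011110110000. Divide by 10111 (XOR where the leading bit is 1):
  pos 0: 11111 XOR 10111 = 01000
  pos 1: 10001 XOR 10111 = 00110
  pos 3: 11001 XOR 10111 = 01110
  pos 4: 11101 XOR 10111 = 01010
  pos 5: 10101 XOR 10111 = 00010
  pos 8: 10101 XOR 10111 = 00010
  pos 11: 10100 XOR 10111 = 00011
Remainder (last 4 bits) = 1100. This is the CRC / FCS.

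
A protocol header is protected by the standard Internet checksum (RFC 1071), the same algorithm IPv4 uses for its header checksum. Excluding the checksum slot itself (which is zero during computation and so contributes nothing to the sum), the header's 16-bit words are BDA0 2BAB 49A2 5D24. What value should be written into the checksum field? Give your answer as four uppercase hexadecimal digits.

One's-complement addition (fold any carry out of bit 15 back into bit 0):
  0xBDA0 + 0x2BAB = 0x0E94B
  0xE94B + 0x49A2 = 0x132ED → wrap carry → 0x32EE
  0x32EE + 0x5D24 = 0x09012
One's-complement sum = 0x9012.
Checksum = ~0x9012 & 0xFFFF = 0x6FED.

6FED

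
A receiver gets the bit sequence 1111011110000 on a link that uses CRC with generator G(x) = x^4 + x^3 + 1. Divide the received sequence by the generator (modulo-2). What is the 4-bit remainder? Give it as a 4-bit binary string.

1011

Modulo-2 division of 1111011110000 by 11001:
  pos 0: 11110 XOR 11001 = 00111
  pos 2: 11111 XOR 11001 = 00110
  pos 4: 11011 XOR 11001 = 00010
  pos 7: 10000 XOR 11001 = 01001
  pos 8: 10010 XOR 11001 = 01011
Remainder = 1011 (nonzero — an error is detected).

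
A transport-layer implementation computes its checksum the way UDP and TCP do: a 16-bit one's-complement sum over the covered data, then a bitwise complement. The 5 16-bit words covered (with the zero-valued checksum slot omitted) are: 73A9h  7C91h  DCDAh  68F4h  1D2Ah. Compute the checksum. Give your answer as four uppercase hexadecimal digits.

ACCB

One's-complement addition (fold any carry out of bit 15 back into bit 0):
  0x73A9 + 0x7C91 = 0x0F03A
  0xF03A + 0xDCDA = 0x1CD14 → wrap carry → 0xCD15
  0xCD15 + 0x68F4 = 0x13609 → wrap carry → 0x360A
  0x360A + 0x1D2A = 0x05334
One's-complement sum = 0x5334.
Checksum = ~0x5334 & 0xFFFF = 0xACCB.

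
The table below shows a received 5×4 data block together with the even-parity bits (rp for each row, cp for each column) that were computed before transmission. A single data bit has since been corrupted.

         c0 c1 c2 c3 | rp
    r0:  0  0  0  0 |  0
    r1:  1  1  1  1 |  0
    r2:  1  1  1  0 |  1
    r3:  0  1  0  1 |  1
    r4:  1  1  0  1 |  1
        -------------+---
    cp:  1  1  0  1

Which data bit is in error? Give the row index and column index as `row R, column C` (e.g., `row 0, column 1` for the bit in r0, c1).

row 3, column 1

Recompute each row's even parity and compare to rp:
  r0: data parity 0, sent rp 0 → ok
  r1: data parity 0, sent rp 0 → ok
  r2: data parity 1, sent rp 1 → ok
  r3: data parity 0, sent rp 1 → mismatch
  r4: data parity 1, sent rp 1 → ok
Recompute each column's even parity and compare to cp:
  c0: data parity 1, sent cp 1 → ok
  c1: data parity 0, sent cp 1 → mismatch
  c2: data parity 0, sent cp 0 → ok
  c3: data parity 1, sent cp 1 → ok
Exactly one row (r3) and one column (c1) fail → the flipped bit is at their intersection.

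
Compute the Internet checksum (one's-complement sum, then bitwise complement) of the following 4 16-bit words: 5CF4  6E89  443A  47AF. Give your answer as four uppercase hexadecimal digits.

One's-complement addition (fold any carry out of bit 15 back into bit 0):
  0x5CF4 + 0x6E89 = 0x0CB7D
  0xCB7D + 0x443A = 0x10FB7 → wrap carry → 0x0FB8
  0x0FB8 + 0x47AF = 0x05767
One's-complement sum = 0x5767.
Checksum = ~0x5767 & 0xFFFF = 0xA898.

A898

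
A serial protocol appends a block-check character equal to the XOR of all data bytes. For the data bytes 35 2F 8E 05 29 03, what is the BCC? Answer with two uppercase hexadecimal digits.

XOR the bytes together:
  start with 0x35
  0x35 ⊕ 0x2F = 0x1A
  0x1A ⊕ 0x8E = 0x94
  0x94 ⊕ 0x05 = 0x91
  0x91 ⊕ 0x29 = 0xB8
  0xB8 ⊕ 0x03 = 0xBB

BB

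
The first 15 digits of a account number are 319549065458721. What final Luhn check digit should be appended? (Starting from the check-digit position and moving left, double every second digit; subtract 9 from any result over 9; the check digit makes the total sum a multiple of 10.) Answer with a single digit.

Partial digits right→left: 1 2 7 8 5 4 5 6 0 9 4 5 9 1 3
Double every second digit counting from the check-digit position (so the 1st, 3rd, 5th, ... of the partial from the right).
  doubled (with −9 where >9): 2 5 1 1 0 8 9 6 → sum 32
  kept as-is: 2 8 4 6 9 5 1 → sum 35
Total = 32 + 35 = 67.
Check digit = (10 − (67 mod 10)) mod 10 = 3.

3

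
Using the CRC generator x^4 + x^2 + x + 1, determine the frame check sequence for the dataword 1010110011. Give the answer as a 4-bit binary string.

Append 4 zeros: 10101100110000. Divide by 10111 (XOR where the leading bit is 1):
  pos 0: 10101 XOR 10111 = 00010
  pos 3: 10100 XOR 10111 = 00011
  pos 6: 11110 XOR 10111 = 01001
  pos 7: 10010 XOR 10111 = 00101
  pos 9: 10100 XOR 10111 = 00011
Remainder (last 4 bits) = 0011. This is the CRC / FCS.

0011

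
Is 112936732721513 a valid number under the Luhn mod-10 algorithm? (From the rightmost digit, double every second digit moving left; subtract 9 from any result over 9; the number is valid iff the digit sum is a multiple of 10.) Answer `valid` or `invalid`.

invalid

From the right, keep odd positions and double even positions (subtract 9 from any doubled value over 9):
  doubled (positions 2,4,...): 2 2 5 6 3 9 2 → sum 29
  kept (positions 1,3,...): 3 5 2 2 7 3 2 1 → sum 25
Total = 54.
54 mod 10 = 4, so the number is invalid.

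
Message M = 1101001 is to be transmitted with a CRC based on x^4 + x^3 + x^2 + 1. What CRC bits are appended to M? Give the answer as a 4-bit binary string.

Append 4 zeros: 11010010000. Divide by 11101 (XOR where the leading bit is 1):
  pos 0: 11010 XOR 11101 = 00111
  pos 2: 11101 XOR 11101 = 00000
Remainder (last 4 bits) = 0000. This is the CRC / FCS.

0000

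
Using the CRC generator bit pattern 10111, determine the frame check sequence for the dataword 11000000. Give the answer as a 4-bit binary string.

1111

Append 4 zeros: 110000000000. Divide by 10111 (XOR where the leading bit is 1):
  pos 0: 11000 XOR 10111 = 01111
  pos 1: 11110 XOR 10111 = 01001
  pos 2: 10010 XOR 10111 = 00101
  pos 4: 10100 XOR 10111 = 00011
  pos 7: 11000 XOR 10111 = 01111
Remainder (last 4 bits) = 1111. This is the CRC / FCS.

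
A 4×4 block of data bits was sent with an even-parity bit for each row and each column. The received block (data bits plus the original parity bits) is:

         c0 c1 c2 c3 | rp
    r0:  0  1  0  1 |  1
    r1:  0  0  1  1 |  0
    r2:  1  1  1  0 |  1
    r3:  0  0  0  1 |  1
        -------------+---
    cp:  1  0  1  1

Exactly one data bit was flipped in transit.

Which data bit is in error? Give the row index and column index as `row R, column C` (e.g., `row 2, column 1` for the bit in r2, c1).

row 0, column 2

Recompute each row's even parity and compare to rp:
  r0: data parity 0, sent rp 1 → mismatch
  r1: data parity 0, sent rp 0 → ok
  r2: data parity 1, sent rp 1 → ok
  r3: data parity 1, sent rp 1 → ok
Recompute each column's even parity and compare to cp:
  c0: data parity 1, sent cp 1 → ok
  c1: data parity 0, sent cp 0 → ok
  c2: data parity 0, sent cp 1 → mismatch
  c3: data parity 1, sent cp 1 → ok
Exactly one row (r0) and one column (c2) fail → the flipped bit is at their intersection.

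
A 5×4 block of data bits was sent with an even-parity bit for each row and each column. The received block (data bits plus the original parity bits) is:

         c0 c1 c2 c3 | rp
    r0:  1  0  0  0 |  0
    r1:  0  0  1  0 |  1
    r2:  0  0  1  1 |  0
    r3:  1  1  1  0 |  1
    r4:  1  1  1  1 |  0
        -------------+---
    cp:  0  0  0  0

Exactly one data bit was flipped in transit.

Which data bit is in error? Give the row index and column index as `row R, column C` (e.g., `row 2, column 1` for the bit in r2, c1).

row 0, column 0

Recompute each row's even parity and compare to rp:
  r0: data parity 1, sent rp 0 → mismatch
  r1: data parity 1, sent rp 1 → ok
  r2: data parity 0, sent rp 0 → ok
  r3: data parity 1, sent rp 1 → ok
  r4: data parity 0, sent rp 0 → ok
Recompute each column's even parity and compare to cp:
  c0: data parity 1, sent cp 0 → mismatch
  c1: data parity 0, sent cp 0 → ok
  c2: data parity 0, sent cp 0 → ok
  c3: data parity 0, sent cp 0 → ok
Exactly one row (r0) and one column (c0) fail → the flipped bit is at their intersection.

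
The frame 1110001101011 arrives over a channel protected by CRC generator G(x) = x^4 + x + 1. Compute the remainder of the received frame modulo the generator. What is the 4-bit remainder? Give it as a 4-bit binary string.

Modulo-2 division of 1110001101011 by 10011:
  pos 0: 11100 XOR 10011 = 01111
  pos 1: 11110 XOR 10011 = 01101
  pos 2: 11011 XOR 10011 = 01000
  pos 3: 10001 XOR 10011 = 00010
  pos 6: 10010 XOR 10011 = 00001
Remainder = 0111 (nonzero — an error is detected).

0111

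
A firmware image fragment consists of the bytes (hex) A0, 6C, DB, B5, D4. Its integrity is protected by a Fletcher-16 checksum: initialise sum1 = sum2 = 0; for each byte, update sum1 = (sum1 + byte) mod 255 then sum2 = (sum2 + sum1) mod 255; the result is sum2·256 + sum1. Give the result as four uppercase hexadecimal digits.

A873

Running sums (mod 255):
  after byte 0 (A0): sum1=160, sum2=160
  after byte 1 (6C): sum1=13, sum2=173
  after byte 2 (DB): sum1=232, sum2=150
  after byte 3 (B5): sum1=158, sum2=53
  after byte 4 (D4): sum1=115, sum2=168
Checksum = sum2·256 + sum1 = 168·256 + 115 = 43123 = 0xA873.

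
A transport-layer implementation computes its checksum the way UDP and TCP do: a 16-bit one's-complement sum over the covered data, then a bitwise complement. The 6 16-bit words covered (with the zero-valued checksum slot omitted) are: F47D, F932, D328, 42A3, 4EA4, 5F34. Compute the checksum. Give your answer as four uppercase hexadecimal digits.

One's-complement addition (fold any carry out of bit 15 back into bit 0):
  0xF47D + 0xF932 = 0x1EDAF → wrap carry → 0xEDB0
  0xEDB0 + 0xD328 = 0x1C0D8 → wrap carry → 0xC0D9
  0xC0D9 + 0x42A3 = 0x1037C → wrap carry → 0x037D
  0x037D + 0x4EA4 = 0x05221
  0x5221 + 0x5F34 = 0x0B155
One's-complement sum = 0xB155.
Checksum = ~0xB155 & 0xFFFF = 0x4EAA.

4EAA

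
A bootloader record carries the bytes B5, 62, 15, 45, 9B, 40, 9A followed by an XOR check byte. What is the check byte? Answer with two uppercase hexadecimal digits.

C6

XOR the bytes together:
  start with 0xB5
  0xB5 ⊕ 0x62 = 0xD7
  0xD7 ⊕ 0x15 = 0xC2
  0xC2 ⊕ 0x45 = 0x87
  0x87 ⊕ 0x9B = 0x1C
  0x1C ⊕ 0x40 = 0x5C
  0x5C ⊕ 0x9A = 0xC6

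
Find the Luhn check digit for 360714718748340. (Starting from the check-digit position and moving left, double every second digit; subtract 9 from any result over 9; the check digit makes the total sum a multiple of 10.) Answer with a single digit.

Partial digits right→left: 0 4 3 8 4 7 8 1 7 4 1 7 0 6 3
Double every second digit counting from the check-digit position (so the 1st, 3rd, 5th, ... of the partial from the right).
  doubled (with −9 where >9): 0 6 8 7 5 2 0 6 → sum 34
  kept as-is: 4 8 7 1 4 7 6 → sum 37
Total = 34 + 37 = 71.
Check digit = (10 − (71 mod 10)) mod 10 = 9.

9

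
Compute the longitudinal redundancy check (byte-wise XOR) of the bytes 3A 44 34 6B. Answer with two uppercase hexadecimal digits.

XOR the bytes together:
  start with 0x3A
  0x3A ⊕ 0x44 = 0x7E
  0x7E ⊕ 0x34 = 0x4A
  0x4A ⊕ 0x6B = 0x21

21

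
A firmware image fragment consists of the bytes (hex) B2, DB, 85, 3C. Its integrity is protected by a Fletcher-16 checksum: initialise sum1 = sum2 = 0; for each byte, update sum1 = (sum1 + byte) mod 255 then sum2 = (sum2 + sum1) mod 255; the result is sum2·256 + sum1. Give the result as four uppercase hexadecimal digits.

Running sums (mod 255):
  after byte 0 (B2): sum1=178, sum2=178
  after byte 1 (DB): sum1=142, sum2=65
  after byte 2 (85): sum1=20, sum2=85
  after byte 3 (3C): sum1=80, sum2=165
Checksum = sum2·256 + sum1 = 165·256 + 80 = 42320 = 0xA550.

A550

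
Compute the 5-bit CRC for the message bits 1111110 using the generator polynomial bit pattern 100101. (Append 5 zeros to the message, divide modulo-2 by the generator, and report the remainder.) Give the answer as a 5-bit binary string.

Append 5 zeros: 111111000000. Divide by 100101 (XOR where the leading bit is 1):
  pos 0: 111111 XOR 100101 = 011010
  pos 1: 110100 XOR 100101 = 010001
  pos 2: 100010 XOR 100101 = 000111
  pos 5: 111000 XOR 100101 = 011101
  pos 6: 111010 XOR 100101 = 011111
Remainder (last 5 bits) = 11111. This is the CRC / FCS.

11111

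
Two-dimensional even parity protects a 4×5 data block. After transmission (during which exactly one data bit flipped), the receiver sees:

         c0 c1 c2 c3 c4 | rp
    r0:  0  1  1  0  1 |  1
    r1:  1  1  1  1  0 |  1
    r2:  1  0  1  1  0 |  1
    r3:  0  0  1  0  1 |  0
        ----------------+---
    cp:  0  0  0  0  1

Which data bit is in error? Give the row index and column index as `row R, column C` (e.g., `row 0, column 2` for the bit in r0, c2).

Recompute each row's even parity and compare to rp:
  r0: data parity 1, sent rp 1 → ok
  r1: data parity 0, sent rp 1 → mismatch
  r2: data parity 1, sent rp 1 → ok
  r3: data parity 0, sent rp 0 → ok
Recompute each column's even parity and compare to cp:
  c0: data parity 0, sent cp 0 → ok
  c1: data parity 0, sent cp 0 → ok
  c2: data parity 0, sent cp 0 → ok
  c3: data parity 0, sent cp 0 → ok
  c4: data parity 0, sent cp 1 → mismatch
Exactly one row (r1) and one column (c4) fail → the flipped bit is at their intersection.

row 1, column 4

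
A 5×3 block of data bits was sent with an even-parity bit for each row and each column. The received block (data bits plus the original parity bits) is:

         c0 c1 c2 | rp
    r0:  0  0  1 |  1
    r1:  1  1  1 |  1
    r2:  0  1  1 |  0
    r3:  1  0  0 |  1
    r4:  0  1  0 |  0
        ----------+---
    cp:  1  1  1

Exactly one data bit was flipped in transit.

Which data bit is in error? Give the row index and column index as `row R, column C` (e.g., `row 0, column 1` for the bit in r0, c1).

Recompute each row's even parity and compare to rp:
  r0: data parity 1, sent rp 1 → ok
  r1: data parity 1, sent rp 1 → ok
  r2: data parity 0, sent rp 0 → ok
  r3: data parity 1, sent rp 1 → ok
  r4: data parity 1, sent rp 0 → mismatch
Recompute each column's even parity and compare to cp:
  c0: data parity 0, sent cp 1 → mismatch
  c1: data parity 1, sent cp 1 → ok
  c2: data parity 1, sent cp 1 → ok
Exactly one row (r4) and one column (c0) fail → the flipped bit is at their intersection.

row 4, column 0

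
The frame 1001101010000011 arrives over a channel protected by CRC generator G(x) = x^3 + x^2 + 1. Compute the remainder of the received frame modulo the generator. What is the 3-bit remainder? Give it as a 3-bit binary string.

Modulo-2 division of 1001101010000011 by 1101:
  pos 0: 1001 XOR 1101 = 0100
  pos 1: 1001 XOR 1101 = 0100
  pos 2: 1000 XOR 1101 = 0101
  pos 3: 1011 XOR 1101 = 0110
  pos 4: 1100 XOR 1101 = 0001
  pos 7: 1100 XOR 1101 = 0001
  pos 10: 1000 XOR 1101 = 0101
  pos 11: 1011 XOR 1101 = 0110
  pos 12: 1101 XOR 1101 = 0000
Remainder = 000 (zero — the frame passes the CRC check).

000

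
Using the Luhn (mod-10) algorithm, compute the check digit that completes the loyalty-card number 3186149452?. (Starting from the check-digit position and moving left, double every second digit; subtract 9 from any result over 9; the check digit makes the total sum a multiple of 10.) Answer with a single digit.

9

Partial digits right→left: 2 5 4 9 4 1 6 8 1 3
Double every second digit counting from the check-digit position (so the 1st, 3rd, 5th, ... of the partial from the right).
  doubled (with −9 where >9): 4 8 8 3 2 → sum 25
  kept as-is: 5 9 1 8 3 → sum 26
Total = 25 + 26 = 51.
Check digit = (10 − (51 mod 10)) mod 10 = 9.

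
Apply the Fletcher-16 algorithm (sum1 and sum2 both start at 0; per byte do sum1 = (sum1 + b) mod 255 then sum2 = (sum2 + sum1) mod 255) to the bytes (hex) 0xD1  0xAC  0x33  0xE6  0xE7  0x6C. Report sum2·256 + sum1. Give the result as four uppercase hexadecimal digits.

08EC

Running sums (mod 255):
  after byte 0 (0xD1): sum1=209, sum2=209
  after byte 1 (0xAC): sum1=126, sum2=80
  after byte 2 (0x33): sum1=177, sum2=2
  after byte 3 (0xE6): sum1=152, sum2=154
  after byte 4 (0xE7): sum1=128, sum2=27
  after byte 5 (0x6C): sum1=236, sum2=8
Checksum = sum2·256 + sum1 = 8·256 + 236 = 2284 = 0x08EC.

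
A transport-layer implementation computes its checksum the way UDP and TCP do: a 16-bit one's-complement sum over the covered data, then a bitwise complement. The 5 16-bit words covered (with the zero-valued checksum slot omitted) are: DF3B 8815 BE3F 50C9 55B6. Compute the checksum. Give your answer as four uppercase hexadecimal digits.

One's-complement addition (fold any carry out of bit 15 back into bit 0):
  0xDF3B + 0x8815 = 0x16750 → wrap carry → 0x6751
  0x6751 + 0xBE3F = 0x12590 → wrap carry → 0x2591
  0x2591 + 0x50C9 = 0x0765A
  0x765A + 0x55B6 = 0x0CC10
One's-complement sum = 0xCC10.
Checksum = ~0xCC10 & 0xFFFF = 0x33EF.

33EF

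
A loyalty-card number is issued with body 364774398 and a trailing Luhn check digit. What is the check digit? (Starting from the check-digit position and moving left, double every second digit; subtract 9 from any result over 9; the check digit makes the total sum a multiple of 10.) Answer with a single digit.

Partial digits right→left: 8 9 3 4 7 7 4 6 3
Double every second digit counting from the check-digit position (so the 1st, 3rd, 5th, ... of the partial from the right).
  doubled (with −9 where >9): 7 6 5 8 6 → sum 32
  kept as-is: 9 4 7 6 → sum 26
Total = 32 + 26 = 58.
Check digit = (10 − (58 mod 10)) mod 10 = 2.

2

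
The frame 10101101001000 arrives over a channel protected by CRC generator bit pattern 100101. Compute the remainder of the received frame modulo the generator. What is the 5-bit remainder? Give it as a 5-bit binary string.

01110

Modulo-2 division of 10101101001000 by 100101:
  pos 0: 101011 XOR 100101 = 001110
  pos 2: 111001 XOR 100101 = 011100
  pos 3: 111000 XOR 100101 = 011101
  pos 4: 111010 XOR 100101 = 011111
  pos 5: 111111 XOR 100101 = 011010
  pos 6: 110100 XOR 100101 = 010001
  pos 7: 100010 XOR 100101 = 000111
Remainder = 01110 (nonzero — an error is detected).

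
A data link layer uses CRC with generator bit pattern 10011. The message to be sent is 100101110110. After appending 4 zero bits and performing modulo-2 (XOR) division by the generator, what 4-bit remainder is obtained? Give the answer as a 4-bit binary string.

Append 4 zeros: 1001011101100000. Divide by 10011 (XOR where the leading bit is 1):
  pos 0: 10010 XOR 10011 = 00001
  pos 4: 11110 XOR 10011 = 01101
  pos 5: 11011 XOR 10011 = 01000
  pos 6: 10001 XOR 10011 = 00010
  pos 9: 10000 XOR 10011 = 00011
Remainder (last 4 bits) = 1100. This is the CRC / FCS.

1100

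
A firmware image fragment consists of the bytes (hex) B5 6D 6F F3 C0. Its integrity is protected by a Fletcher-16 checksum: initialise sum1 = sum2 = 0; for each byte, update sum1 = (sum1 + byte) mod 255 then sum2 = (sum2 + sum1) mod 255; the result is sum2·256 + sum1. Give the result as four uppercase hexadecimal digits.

Running sums (mod 255):
  after byte 0 (B5): sum1=181, sum2=181
  after byte 1 (6D): sum1=35, sum2=216
  after byte 2 (6F): sum1=146, sum2=107
  after byte 3 (F3): sum1=134, sum2=241
  after byte 4 (C0): sum1=71, sum2=57
Checksum = sum2·256 + sum1 = 57·256 + 71 = 14663 = 0x3947.

3947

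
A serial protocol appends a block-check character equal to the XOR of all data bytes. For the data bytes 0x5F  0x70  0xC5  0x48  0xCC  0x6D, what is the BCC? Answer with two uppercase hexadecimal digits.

XOR the bytes together:
  start with 0x5F
  0x5F ⊕ 0x70 = 0x2F
  0x2F ⊕ 0xC5 = 0xEA
  0xEA ⊕ 0x48 = 0xA2
  0xA2 ⊕ 0xCC = 0x6E
  0x6E ⊕ 0x6D = 0x03

03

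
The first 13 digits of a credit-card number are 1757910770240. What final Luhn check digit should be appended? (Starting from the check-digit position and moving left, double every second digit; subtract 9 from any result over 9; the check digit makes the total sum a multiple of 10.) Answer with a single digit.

3

Partial digits right→left: 0 4 2 0 7 7 0 1 9 7 5 7 1
Double every second digit counting from the check-digit position (so the 1st, 3rd, 5th, ... of the partial from the right).
  doubled (with −9 where >9): 0 4 5 0 9 1 2 → sum 21
  kept as-is: 4 0 7 1 7 7 → sum 26
Total = 21 + 26 = 47.
Check digit = (10 − (47 mod 10)) mod 10 = 3.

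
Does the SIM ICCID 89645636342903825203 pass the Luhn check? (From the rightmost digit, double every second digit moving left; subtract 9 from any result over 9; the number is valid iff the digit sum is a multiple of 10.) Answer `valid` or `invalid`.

From the right, keep odd positions and double even positions (subtract 9 from any doubled value over 9):
  doubled (positions 2,4,...): 0 1 7 0 4 6 6 1 3 7 → sum 35
  kept (positions 1,3,...): 3 2 2 3 9 4 6 6 4 9 → sum 48
Total = 83.
83 mod 10 = 3, so the number is invalid.

invalid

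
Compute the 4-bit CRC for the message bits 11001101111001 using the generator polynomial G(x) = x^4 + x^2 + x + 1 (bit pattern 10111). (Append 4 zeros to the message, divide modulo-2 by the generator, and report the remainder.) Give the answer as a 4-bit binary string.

Append 4 zeros: 110011011110010000. Divide by 10111 (XOR where the leading bit is 1):
  pos 0: 11001 XOR 10111 = 01110
  pos 1: 11101 XOR 10111 = 01010
  pos 2: 10100 XOR 10111 = 00011
  pos 5: 11111 XOR 10111 = 01000
  pos 6: 10001 XOR 10111 = 00110
  pos 8: 11000 XOR 10111 = 01111
  pos 9: 11111 XOR 10111 = 01000
  pos 10: 10000 XOR 10111 = 00111
  pos 12: 11100 XOR 10111 = 01011
  pos 13: 10110 XOR 10111 = 00001
Remainder (last 4 bits) = 0001. This is the CRC / FCS.

0001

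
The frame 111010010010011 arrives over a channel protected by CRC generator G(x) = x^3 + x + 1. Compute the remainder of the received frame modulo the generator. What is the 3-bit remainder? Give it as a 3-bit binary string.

Modulo-2 division of 111010010010011 by 1011:
  pos 0: 1110 XOR 1011 = 0101
  pos 1: 1011 XOR 1011 = 0000
  pos 7: 1001 XOR 1011 = 0010
  pos 9: 1000 XOR 1011 = 0011
  pos 11: 1111 XOR 1011 = 0100
Remainder = 100 (nonzero — an error is detected).

100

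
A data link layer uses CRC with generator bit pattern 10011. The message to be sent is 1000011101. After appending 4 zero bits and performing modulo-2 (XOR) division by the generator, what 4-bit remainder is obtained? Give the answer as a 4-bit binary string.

Append 4 zeros: 10000111010000. Divide by 10011 (XOR where the leading bit is 1):
  pos 0: 10000 XOR 10011 = 00011
  pos 3: 11111 XOR 10011 = 01100
  pos 4: 11000 XOR 10011 = 01011
  pos 5: 10111 XOR 10011 = 00100
  pos 7: 10000 XOR 10011 = 00011
Remainder (last 4 bits) = 1100. This is the CRC / FCS.

1100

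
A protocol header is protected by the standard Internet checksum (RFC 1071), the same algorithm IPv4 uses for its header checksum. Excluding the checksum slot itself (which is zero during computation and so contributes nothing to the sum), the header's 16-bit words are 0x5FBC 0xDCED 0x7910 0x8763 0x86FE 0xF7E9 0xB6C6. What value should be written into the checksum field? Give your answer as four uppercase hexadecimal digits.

8D32

One's-complement addition (fold any carry out of bit 15 back into bit 0):
  0x5FBC + 0xDCED = 0x13CA9 → wrap carry → 0x3CAA
  0x3CAA + 0x7910 = 0x0B5BA
  0xB5BA + 0x8763 = 0x13D1D → wrap carry → 0x3D1E
  0x3D1E + 0x86FE = 0x0C41C
  0xC41C + 0xF7E9 = 0x1BC05 → wrap carry → 0xBC06
  0xBC06 + 0xB6C6 = 0x172CC → wrap carry → 0x72CD
One's-complement sum = 0x72CD.
Checksum = ~0x72CD & 0xFFFF = 0x8D32.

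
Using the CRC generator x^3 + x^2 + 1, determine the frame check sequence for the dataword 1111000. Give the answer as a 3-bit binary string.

Append 3 zeros: 1111000000. Divide by 1101 (XOR where the leading bit is 1):
  pos 0: 1111 XOR 1101 = 0010
  pos 2: 1000 XOR 1101 = 0101
  pos 3: 1010 XOR 1101 = 0111
  pos 4: 1110 XOR 1101 = 0011
  pos 6: 1100 XOR 1101 = 0001
Remainder (last 3 bits) = 001. This is the CRC / FCS.

001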